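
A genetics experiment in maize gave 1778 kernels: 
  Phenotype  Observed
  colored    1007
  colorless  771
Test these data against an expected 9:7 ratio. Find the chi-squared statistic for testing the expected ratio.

Under the 9:7 hypothesis (Σ ratio = 16, N = 1778):
  colored: 1778 × 9/16 = 1000.125
  colorless: 1778 × 7/16 = 777.875
χ² = Σ (O − E)² / E
  colored: (1007 − 1000.125)² / 1000.125 = 0.0473
  colorless: (771 − 777.875)² / 777.875 = 0.0608
χ² = 0.0473 + 0.0608 = 0.1081 ≈ 0.108

0.108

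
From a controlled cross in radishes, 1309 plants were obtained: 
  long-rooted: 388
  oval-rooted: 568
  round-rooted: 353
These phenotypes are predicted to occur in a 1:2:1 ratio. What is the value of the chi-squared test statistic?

The 1:2:1 ratio has 4 parts, so with N = 1309 the expected counts are:
  long-rooted: 1309 × 1/4 = 327.25
  oval-rooted: 1309 × 2/4 = 654.5
  round-rooted: 1309 × 1/4 = 327.25
χ² = Σ (O − E)² / E
  long-rooted: (388 − 327.25)² / 327.25 = 11.2775
  oval-rooted: (568 − 654.5)² / 654.5 = 11.4320
  round-rooted: (353 − 327.25)² / 327.25 = 2.0262
χ² = 11.2775 + 11.4320 + 2.0262 = 24.7357 ≈ 24.736

24.736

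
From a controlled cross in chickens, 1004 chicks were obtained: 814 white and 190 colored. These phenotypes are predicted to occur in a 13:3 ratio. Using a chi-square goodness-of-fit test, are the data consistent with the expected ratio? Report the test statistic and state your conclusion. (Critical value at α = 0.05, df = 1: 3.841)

Under the 13:3 hypothesis (Σ ratio = 16, N = 1004):
  white: 1004 × 13/16 = 815.75
  colored: 1004 × 3/16 = 188.25
χ² = Σ (O − E)² / E
  white: (814 − 815.75)² / 815.75 = 0.0038
  colored: (190 − 188.25)² / 188.25 = 0.0163
χ² = 0.0038 + 0.0163 = 0.0201 ≈ 0.020
Degrees of freedom = 2 − 1 = 1; critical value at α = 0.05 is 3.841.
Since 0.020 < 3.841, we fail to reject the null hypothesis — the data are consistent with the 13:3 ratio.

0.020; consistent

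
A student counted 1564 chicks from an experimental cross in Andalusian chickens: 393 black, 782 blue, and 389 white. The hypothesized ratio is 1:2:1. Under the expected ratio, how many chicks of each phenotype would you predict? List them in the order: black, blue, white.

Under the 1:2:1 hypothesis (Σ ratio = 4, N = 1564):
  black: 1564 × 1/4 = 391
  blue: 1564 × 2/4 = 782
  white: 1564 × 1/4 = 391

391, 782, 391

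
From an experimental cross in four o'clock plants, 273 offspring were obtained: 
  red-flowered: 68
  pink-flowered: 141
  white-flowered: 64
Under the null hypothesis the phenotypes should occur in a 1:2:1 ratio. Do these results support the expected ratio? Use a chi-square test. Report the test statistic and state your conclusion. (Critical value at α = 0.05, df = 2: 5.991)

The 1:2:1 ratio has 4 parts, so with N = 273 the expected counts are:
  red-flowered: 273 × 1/4 = 68.25
  pink-flowered: 273 × 2/4 = 136.5
  white-flowered: 273 × 1/4 = 68.25
χ² = Σ (O − E)² / E
  red-flowered: (68 − 68.25)² / 68.25 = 0.0009
  pink-flowered: (141 − 136.5)² / 136.5 = 0.1484
  white-flowered: (64 − 68.25)² / 68.25 = 0.2647
χ² = 0.0009 + 0.1484 + 0.2647 = 0.414
Degrees of freedom = 3 − 1 = 2; critical value at α = 0.05 is 5.991.
Since 0.414 < 5.991, we fail to reject the null hypothesis — the data are consistent with the 1:2:1 ratio.

0.414; consistent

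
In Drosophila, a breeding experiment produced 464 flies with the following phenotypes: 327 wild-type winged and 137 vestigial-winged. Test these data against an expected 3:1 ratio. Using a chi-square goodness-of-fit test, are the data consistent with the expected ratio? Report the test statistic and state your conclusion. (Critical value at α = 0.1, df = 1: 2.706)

5.069; not consistent

The 3:1 ratio has 4 parts, so with N = 464 the expected counts are:
  wild-type winged: 464 × 3/4 = 348
  vestigial-winged: 464 × 1/4 = 116
χ² = Σ (O − E)² / E
  wild-type winged: (327 − 348)² / 348 = 1.2672
  vestigial-winged: (137 − 116)² / 116 = 3.8017
χ² = 1.2672 + 3.8017 = 5.0689 ≈ 5.069
Degrees of freedom = 2 − 1 = 1; critical value at α = 0.1 is 2.706.
Since 5.069 > 2.706, we reject the null hypothesis — the data do not fit the 3:1 ratio.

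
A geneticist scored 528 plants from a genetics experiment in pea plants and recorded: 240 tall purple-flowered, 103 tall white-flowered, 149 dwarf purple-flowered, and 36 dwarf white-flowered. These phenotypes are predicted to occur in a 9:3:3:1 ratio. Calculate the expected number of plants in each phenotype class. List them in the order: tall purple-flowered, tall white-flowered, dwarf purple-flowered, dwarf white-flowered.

Under the 9:3:3:1 hypothesis (Σ ratio = 16, N = 528):
  tall purple-flowered: 528 × 9/16 = 297
  tall white-flowered: 528 × 3/16 = 99
  dwarf purple-flowered: 528 × 3/16 = 99
  dwarf white-flowered: 528 × 1/16 = 33

297, 99, 99, 33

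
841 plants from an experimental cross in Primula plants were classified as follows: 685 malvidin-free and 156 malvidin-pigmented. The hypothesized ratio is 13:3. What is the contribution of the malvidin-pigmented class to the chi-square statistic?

0.018

Expected counts for N = 841 under a 13:3 ratio (total parts = 16):
  malvidin-free: 841 × 13/16 = 683.3125
  malvidin-pigmented: 841 × 3/16 = 157.6875
Contribution of malvidin-pigmented: (156 − 157.6875)² / 157.6875 = 0.0181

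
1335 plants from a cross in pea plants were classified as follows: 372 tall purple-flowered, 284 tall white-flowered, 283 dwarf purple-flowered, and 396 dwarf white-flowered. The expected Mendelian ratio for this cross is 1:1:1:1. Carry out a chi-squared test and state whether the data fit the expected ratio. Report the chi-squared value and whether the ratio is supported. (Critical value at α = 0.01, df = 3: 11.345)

31.127; not consistent

Expected counts for N = 1335 under a 1:1:1:1 ratio (total parts = 4):
  tall purple-flowered: 1335 × 1/4 = 333.75
  tall white-flowered: 1335 × 1/4 = 333.75
  dwarf purple-flowered: 1335 × 1/4 = 333.75
  dwarf white-flowered: 1335 × 1/4 = 333.75
χ² = Σ (O − E)² / E
  tall purple-flowered: (372 − 333.75)² / 333.75 = 4.3837
  tall white-flowered: (284 − 333.75)² / 333.75 = 7.4159
  dwarf purple-flowered: (283 − 333.75)² / 333.75 = 7.7170
  dwarf white-flowered: (396 − 333.75)² / 333.75 = 11.6107
χ² = 4.3837 + 7.4159 + 7.7170 + 11.6107 = 31.1273 ≈ 31.127
Degrees of freedom = 4 − 1 = 3; critical value at α = 0.01 is 11.345.
Since 31.127 > 11.345, we reject the null hypothesis — the data do not fit the 1:1:1:1 ratio.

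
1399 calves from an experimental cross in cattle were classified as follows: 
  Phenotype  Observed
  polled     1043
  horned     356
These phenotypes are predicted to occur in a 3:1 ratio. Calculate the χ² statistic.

Expected counts for N = 1399 under a 3:1 ratio (total parts = 4):
  polled: 1399 × 3/4 = 1049.25
  horned: 1399 × 1/4 = 349.75
χ² = Σ (O − E)² / E
  polled: (1043 − 1049.25)² / 1049.25 = 0.0372
  horned: (356 − 349.75)² / 349.75 = 0.1117
χ² = 0.0372 + 0.1117 = 0.1489 ≈ 0.149

0.149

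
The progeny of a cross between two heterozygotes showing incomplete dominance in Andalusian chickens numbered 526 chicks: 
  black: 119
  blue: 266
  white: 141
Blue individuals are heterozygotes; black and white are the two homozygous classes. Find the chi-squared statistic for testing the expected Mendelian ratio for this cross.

1.909

With incomplete dominance, a heterozygote × heterozygote cross gives a 1:2:1 phenotypic ratio.
The 1:2:1 ratio has 4 parts, so with N = 526 the expected counts are:
  black: 526 × 1/4 = 131.5
  blue: 526 × 2/4 = 263
  white: 526 × 1/4 = 131.5
χ² = Σ (O − E)² / E
  black: (119 − 131.5)² / 131.5 = 1.1882
  blue: (266 − 263)² / 263 = 0.0342
  white: (141 − 131.5)² / 131.5 = 0.6863
χ² = 1.1882 + 0.0342 + 0.6863 = 1.9087 ≈ 1.909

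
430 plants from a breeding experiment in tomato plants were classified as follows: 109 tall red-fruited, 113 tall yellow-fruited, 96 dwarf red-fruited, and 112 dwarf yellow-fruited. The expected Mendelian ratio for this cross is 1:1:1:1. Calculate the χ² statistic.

1.721

Under the 1:1:1:1 hypothesis (Σ ratio = 4, N = 430):
  tall red-fruited: 430 × 1/4 = 107.5
  tall yellow-fruited: 430 × 1/4 = 107.5
  dwarf red-fruited: 430 × 1/4 = 107.5
  dwarf yellow-fruited: 430 × 1/4 = 107.5
χ² = Σ (O − E)² / E
  tall red-fruited: (109 − 107.5)² / 107.5 = 0.0209
  tall yellow-fruited: (113 − 107.5)² / 107.5 = 0.2814
  dwarf red-fruited: (96 − 107.5)² / 107.5 = 1.2302
  dwarf yellow-fruited: (112 − 107.5)² / 107.5 = 0.1884
χ² = 0.0209 + 0.2814 + 1.2302 + 0.1884 = 1.7209 ≈ 1.721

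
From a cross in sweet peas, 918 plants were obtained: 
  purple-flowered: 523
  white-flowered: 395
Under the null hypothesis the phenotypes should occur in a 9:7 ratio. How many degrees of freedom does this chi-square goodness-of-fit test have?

1

A goodness-of-fit test with 2 phenotype classes has df = 2 − 1 = 1.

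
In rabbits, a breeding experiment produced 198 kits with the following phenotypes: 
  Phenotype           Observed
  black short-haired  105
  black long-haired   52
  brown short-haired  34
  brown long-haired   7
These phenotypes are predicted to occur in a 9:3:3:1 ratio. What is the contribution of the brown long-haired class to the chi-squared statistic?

The 9:3:3:1 ratio has 16 parts, so with N = 198 the expected counts are:
  black short-haired: 198 × 9/16 = 111.375
  black long-haired: 198 × 3/16 = 37.125
  brown short-haired: 198 × 3/16 = 37.125
  brown long-haired: 198 × 1/16 = 12.375
Contribution of brown long-haired: (7 − 12.375)² / 12.375 = 2.3346

2.335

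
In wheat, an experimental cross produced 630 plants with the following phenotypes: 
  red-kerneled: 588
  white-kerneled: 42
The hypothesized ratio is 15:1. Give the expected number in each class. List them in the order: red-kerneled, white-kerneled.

590.625, 39.375

The 15:1 ratio has 16 parts, so with N = 630 the expected counts are:
  red-kerneled: 630 × 15/16 = 590.625
  white-kerneled: 630 × 1/16 = 39.375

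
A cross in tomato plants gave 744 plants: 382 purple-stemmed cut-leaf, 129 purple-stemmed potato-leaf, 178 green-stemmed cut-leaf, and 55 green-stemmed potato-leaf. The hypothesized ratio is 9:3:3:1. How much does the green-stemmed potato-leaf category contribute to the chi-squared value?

Total ratio parts = 16. Expected numbers out of 744:
  purple-stemmed cut-leaf: 744 × 9/16 = 418.5
  purple-stemmed potato-leaf: 744 × 3/16 = 139.5
  green-stemmed cut-leaf: 744 × 3/16 = 139.5
  green-stemmed potato-leaf: 744 × 1/16 = 46.5
Contribution of green-stemmed potato-leaf: (55 − 46.5)² / 46.5 = 1.5538

1.554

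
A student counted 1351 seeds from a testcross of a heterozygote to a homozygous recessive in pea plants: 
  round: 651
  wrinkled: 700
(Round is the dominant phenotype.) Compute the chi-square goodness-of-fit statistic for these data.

A testcross of a heterozygote (Aa × aa) gives a 1:1 phenotypic ratio.
Expected counts for N = 1351 under a 1:1 ratio (total parts = 2):
  round: 1351 × 1/2 = 675.5
  wrinkled: 1351 × 1/2 = 675.5
χ² = Σ (O − E)² / E
  round: (651 − 675.5)² / 675.5 = 0.8886
  wrinkled: (700 − 675.5)² / 675.5 = 0.8886
χ² = 0.8886 + 0.8886 = 1.7772 ≈ 1.777

1.777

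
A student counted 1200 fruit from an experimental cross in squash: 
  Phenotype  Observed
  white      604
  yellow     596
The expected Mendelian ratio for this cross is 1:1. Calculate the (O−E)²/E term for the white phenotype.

0.027

The 1:1 ratio has 2 parts, so with N = 1200 the expected counts are:
  white: 1200 × 1/2 = 600
  yellow: 1200 × 1/2 = 600
Contribution of white: (604 − 600)² / 600 = 0.0267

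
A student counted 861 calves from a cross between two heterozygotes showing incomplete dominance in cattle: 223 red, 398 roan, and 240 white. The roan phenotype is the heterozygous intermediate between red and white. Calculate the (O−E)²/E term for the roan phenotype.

2.454

With incomplete dominance, a heterozygote × heterozygote cross gives a 1:2:1 phenotypic ratio.
Under the 1:2:1 hypothesis (Σ ratio = 4, N = 861):
  red: 861 × 1/4 = 215.25
  roan: 861 × 2/4 = 430.5
  white: 861 × 1/4 = 215.25
Contribution of roan: (398 − 430.5)² / 430.5 = 2.4535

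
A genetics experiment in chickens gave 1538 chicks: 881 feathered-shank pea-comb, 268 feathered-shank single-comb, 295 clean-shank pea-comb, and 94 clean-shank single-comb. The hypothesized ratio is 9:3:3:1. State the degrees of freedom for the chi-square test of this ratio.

3

A goodness-of-fit test with 4 phenotype classes has df = 4 − 1 = 3.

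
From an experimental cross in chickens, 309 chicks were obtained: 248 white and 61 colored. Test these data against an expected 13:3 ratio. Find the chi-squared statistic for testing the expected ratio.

Expected counts for N = 309 under a 13:3 ratio (total parts = 16):
  white: 309 × 13/16 = 251.0625
  colored: 309 × 3/16 = 57.9375
χ² = Σ (O − E)² / E
  white: (248 − 251.0625)² / 251.0625 = 0.0374
  colored: (61 − 57.9375)² / 57.9375 = 0.1619
χ² = 0.0374 + 0.1619 = 0.1993 ≈ 0.199

0.199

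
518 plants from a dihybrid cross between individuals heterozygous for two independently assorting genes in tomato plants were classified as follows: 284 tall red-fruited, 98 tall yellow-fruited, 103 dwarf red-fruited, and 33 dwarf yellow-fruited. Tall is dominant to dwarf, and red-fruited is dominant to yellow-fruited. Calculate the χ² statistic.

A dihybrid F₂ with independent assortment and complete dominance at both loci gives a 9:3:3:1 phenotypic ratio.
Total ratio parts = 16. Expected numbers out of 518:
  tall red-fruited: 518 × 9/16 = 291.375
  tall yellow-fruited: 518 × 3/16 = 97.125
  dwarf red-fruited: 518 × 3/16 = 97.125
  dwarf yellow-fruited: 518 × 1/16 = 32.375
χ² = Σ (O − E)² / E
  tall red-fruited: (284 − 291.375)² / 291.375 = 0.1867
  tall yellow-fruited: (98 − 97.125)² / 97.125 = 0.0079
  dwarf red-fruited: (103 − 97.125)² / 97.125 = 0.3554
  dwarf yellow-fruited: (33 − 32.375)² / 32.375 = 0.0121
χ² = 0.1867 + 0.0079 + 0.3554 + 0.0121 = 0.5621 ≈ 0.562

0.562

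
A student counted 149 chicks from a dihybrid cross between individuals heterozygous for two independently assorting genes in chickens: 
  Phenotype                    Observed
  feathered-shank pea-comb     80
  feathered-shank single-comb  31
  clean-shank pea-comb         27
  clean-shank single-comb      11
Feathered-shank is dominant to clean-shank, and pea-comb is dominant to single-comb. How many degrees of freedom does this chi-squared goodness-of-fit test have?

A dihybrid F₂ with independent assortment and complete dominance at both loci gives a 9:3:3:1 phenotypic ratio.
A goodness-of-fit test with 4 phenotype classes has df = 4 − 1 = 3.

3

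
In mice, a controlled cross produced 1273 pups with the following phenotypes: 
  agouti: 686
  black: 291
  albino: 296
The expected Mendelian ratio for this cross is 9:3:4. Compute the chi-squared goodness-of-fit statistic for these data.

Under the 9:3:4 hypothesis (Σ ratio = 16, N = 1273):
  agouti: 1273 × 9/16 = 716.0625
  black: 1273 × 3/16 = 238.6875
  albino: 1273 × 4/16 = 318.25
χ² = Σ (O − E)² / E
  agouti: (686 − 716.0625)² / 716.0625 = 1.2621
  black: (291 − 238.6875)² / 238.6875 = 11.4652
  albino: (296 − 318.25)² / 318.25 = 1.5556
χ² = 1.2621 + 11.4652 + 1.5556 = 14.2829 ≈ 14.283

14.283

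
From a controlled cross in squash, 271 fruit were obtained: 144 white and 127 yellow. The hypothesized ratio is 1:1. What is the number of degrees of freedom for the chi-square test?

A goodness-of-fit test with 2 phenotype classes has df = 2 − 1 = 1.

1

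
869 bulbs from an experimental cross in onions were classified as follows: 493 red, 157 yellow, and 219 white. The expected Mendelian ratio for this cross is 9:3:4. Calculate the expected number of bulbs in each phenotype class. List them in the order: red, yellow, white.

488.8125, 162.9375, 217.25

Under the 9:3:4 hypothesis (Σ ratio = 16, N = 869):
  red: 869 × 9/16 = 488.8125
  yellow: 869 × 3/16 = 162.9375
  white: 869 × 4/16 = 217.25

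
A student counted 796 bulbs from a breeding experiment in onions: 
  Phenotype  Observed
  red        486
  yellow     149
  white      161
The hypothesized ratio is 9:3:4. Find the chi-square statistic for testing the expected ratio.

The 9:3:4 ratio has 16 parts, so with N = 796 the expected counts are:
  red: 796 × 9/16 = 447.75
  yellow: 796 × 3/16 = 149.25
  white: 796 × 4/16 = 199
χ² = Σ (O − E)² / E
  red: (486 − 447.75)² / 447.75 = 3.2676
  yellow: (149 − 149.25)² / 149.25 = 0.0004
  white: (161 − 199)² / 199 = 7.2563
χ² = 3.2676 + 0.0004 + 7.2563 = 10.5243 ≈ 10.524

10.524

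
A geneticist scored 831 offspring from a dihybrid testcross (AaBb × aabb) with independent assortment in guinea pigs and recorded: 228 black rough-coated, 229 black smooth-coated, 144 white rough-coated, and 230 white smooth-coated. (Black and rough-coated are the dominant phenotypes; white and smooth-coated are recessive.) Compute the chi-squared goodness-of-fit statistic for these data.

A dihybrid testcross with independent assortment gives a 1:1:1:1 ratio.
Expected counts for N = 831 under a 1:1:1:1 ratio (total parts = 4):
  black rough-coated: 831 × 1/4 = 207.75
  black smooth-coated: 831 × 1/4 = 207.75
  white rough-coated: 831 × 1/4 = 207.75
  white smooth-coated: 831 × 1/4 = 207.75
χ² = Σ (O − E)² / E
  black rough-coated: (228 − 207.75)² / 207.75 = 1.9738
  black smooth-coated: (229 − 207.75)² / 207.75 = 2.1736
  white rough-coated: (144 − 207.75)² / 207.75 = 19.5623
  white smooth-coated: (230 − 207.75)² / 207.75 = 2.3830
χ² = 1.9738 + 2.1736 + 19.5623 + 2.3830 = 26.0927 ≈ 26.093

26.093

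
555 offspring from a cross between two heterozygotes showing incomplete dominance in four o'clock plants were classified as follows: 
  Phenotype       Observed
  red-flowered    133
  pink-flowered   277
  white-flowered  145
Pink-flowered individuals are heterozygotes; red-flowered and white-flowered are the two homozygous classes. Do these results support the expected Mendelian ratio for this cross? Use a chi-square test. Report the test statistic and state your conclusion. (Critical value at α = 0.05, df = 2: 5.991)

0.521; consistent

With incomplete dominance, a heterozygote × heterozygote cross gives a 1:2:1 phenotypic ratio.
Expected counts for N = 555 under a 1:2:1 ratio (total parts = 4):
  red-flowered: 555 × 1/4 = 138.75
  pink-flowered: 555 × 2/4 = 277.5
  white-flowered: 555 × 1/4 = 138.75
χ² = Σ (O − E)² / E
  red-flowered: (133 − 138.75)² / 138.75 = 0.2383
  pink-flowered: (277 − 277.5)² / 277.5 = 0.0009
  white-flowered: (145 − 138.75)² / 138.75 = 0.2815
χ² = 0.2383 + 0.0009 + 0.2815 = 0.5207 ≈ 0.521
Degrees of freedom = 3 − 1 = 2; critical value at α = 0.05 is 5.991.
Since 0.521 < 5.991, we fail to reject the null hypothesis — the data are consistent with the 1:2:1 ratio.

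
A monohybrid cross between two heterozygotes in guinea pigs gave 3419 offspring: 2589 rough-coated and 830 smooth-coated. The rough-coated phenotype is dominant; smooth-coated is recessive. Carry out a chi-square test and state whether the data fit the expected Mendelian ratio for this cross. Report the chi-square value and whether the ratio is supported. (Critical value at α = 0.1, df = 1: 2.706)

0.956; consistent

For a monohybrid cross between heterozygotes with complete dominance, the expected phenotypic ratio is 3:1.
Total ratio parts = 4. Expected numbers out of 3419:
  rough-coated: 3419 × 3/4 = 2564.25
  smooth-coated: 3419 × 1/4 = 854.75
χ² = Σ (O − E)² / E
  rough-coated: (2589 − 2564.25)² / 2564.25 = 0.2389
  smooth-coated: (830 − 854.75)² / 854.75 = 0.7167
χ² = 0.2389 + 0.7167 = 0.9556 ≈ 0.956
Degrees of freedom = 2 − 1 = 1; critical value at α = 0.1 is 2.706.
Since 0.956 < 2.706, we fail to reject the null hypothesis — the data are consistent with the 3:1 ratio.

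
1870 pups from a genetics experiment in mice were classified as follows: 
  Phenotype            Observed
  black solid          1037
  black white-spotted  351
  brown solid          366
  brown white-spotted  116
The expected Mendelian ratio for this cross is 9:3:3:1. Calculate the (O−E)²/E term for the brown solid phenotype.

0.674

Under the 9:3:3:1 hypothesis (Σ ratio = 16, N = 1870):
  black solid: 1870 × 9/16 = 1051.875
  black white-spotted: 1870 × 3/16 = 350.625
  brown solid: 1870 × 3/16 = 350.625
  brown white-spotted: 1870 × 1/16 = 116.875
Contribution of brown solid: (366 − 350.625)² / 350.625 = 0.6742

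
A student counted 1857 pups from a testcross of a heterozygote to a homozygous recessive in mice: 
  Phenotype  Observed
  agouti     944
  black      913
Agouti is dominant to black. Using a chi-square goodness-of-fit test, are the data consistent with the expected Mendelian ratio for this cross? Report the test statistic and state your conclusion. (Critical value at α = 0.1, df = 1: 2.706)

A testcross of a heterozygote (Aa × aa) gives a 1:1 phenotypic ratio.
The 1:1 ratio has 2 parts, so with N = 1857 the expected counts are:
  agouti: 1857 × 1/2 = 928.5
  black: 1857 × 1/2 = 928.5
χ² = Σ (O − E)² / E
  agouti: (944 − 928.5)² / 928.5 = 0.2588
  black: (913 − 928.5)² / 928.5 = 0.2588
χ² = 0.2588 + 0.2588 = 0.5176 ≈ 0.518
Degrees of freedom = 2 − 1 = 1; critical value at α = 0.1 is 2.706.
Since 0.518 < 2.706, we fail to reject the null hypothesis — the data are consistent with the 1:1 ratio.

0.518; consistent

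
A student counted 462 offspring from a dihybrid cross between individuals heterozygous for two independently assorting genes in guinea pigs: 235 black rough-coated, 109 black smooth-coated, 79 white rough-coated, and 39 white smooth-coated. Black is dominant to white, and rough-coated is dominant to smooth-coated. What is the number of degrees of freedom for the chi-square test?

3

A dihybrid F₂ with independent assortment and complete dominance at both loci gives a 9:3:3:1 phenotypic ratio.
A goodness-of-fit test with 4 phenotype classes has df = 4 − 1 = 3.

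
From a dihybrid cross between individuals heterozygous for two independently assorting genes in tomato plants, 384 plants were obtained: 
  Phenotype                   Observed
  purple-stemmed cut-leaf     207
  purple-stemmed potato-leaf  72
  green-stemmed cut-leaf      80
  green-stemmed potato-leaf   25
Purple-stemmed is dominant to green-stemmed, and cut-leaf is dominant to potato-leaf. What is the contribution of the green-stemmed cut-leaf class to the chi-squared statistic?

A dihybrid F₂ with independent assortment and complete dominance at both loci gives a 9:3:3:1 phenotypic ratio.
Under the 9:3:3:1 hypothesis (Σ ratio = 16, N = 384):
  purple-stemmed cut-leaf: 384 × 9/16 = 216
  purple-stemmed potato-leaf: 384 × 3/16 = 72
  green-stemmed cut-leaf: 384 × 3/16 = 72
  green-stemmed potato-leaf: 384 × 1/16 = 24
Contribution of green-stemmed cut-leaf: (80 − 72)² / 72 = 0.8889

0.889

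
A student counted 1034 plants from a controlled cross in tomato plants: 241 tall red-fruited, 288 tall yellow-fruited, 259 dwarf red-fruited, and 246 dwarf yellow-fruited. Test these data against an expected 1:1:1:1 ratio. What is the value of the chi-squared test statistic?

5.157

Expected counts for N = 1034 under a 1:1:1:1 ratio (total parts = 4):
  tall red-fruited: 1034 × 1/4 = 258.5
  tall yellow-fruited: 1034 × 1/4 = 258.5
  dwarf red-fruited: 1034 × 1/4 = 258.5
  dwarf yellow-fruited: 1034 × 1/4 = 258.5
χ² = Σ (O − E)² / E
  tall red-fruited: (241 − 258.5)² / 258.5 = 1.1847
  tall yellow-fruited: (288 − 258.5)² / 258.5 = 3.3665
  dwarf red-fruited: (259 − 258.5)² / 258.5 = 0.0010
  dwarf yellow-fruited: (246 − 258.5)² / 258.5 = 0.6044
χ² = 1.1847 + 3.3665 + 0.0010 + 0.6044 = 5.1566 ≈ 5.157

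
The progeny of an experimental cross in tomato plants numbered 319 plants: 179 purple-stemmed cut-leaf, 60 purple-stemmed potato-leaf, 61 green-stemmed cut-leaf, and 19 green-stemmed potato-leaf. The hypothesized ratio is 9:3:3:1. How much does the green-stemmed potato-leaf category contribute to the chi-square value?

Total ratio parts = 16. Expected numbers out of 319:
  purple-stemmed cut-leaf: 319 × 9/16 = 179.4375
  purple-stemmed potato-leaf: 319 × 3/16 = 59.8125
  green-stemmed cut-leaf: 319 × 3/16 = 59.8125
  green-stemmed potato-leaf: 319 × 1/16 = 19.9375
Contribution of green-stemmed potato-leaf: (19 − 19.9375)² / 19.9375 = 0.0441

0.044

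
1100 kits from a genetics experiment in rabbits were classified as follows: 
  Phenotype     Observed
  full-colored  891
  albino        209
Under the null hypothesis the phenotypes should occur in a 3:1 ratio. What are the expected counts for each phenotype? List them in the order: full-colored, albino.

825, 275

Under the 3:1 hypothesis (Σ ratio = 4, N = 1100):
  full-colored: 1100 × 3/4 = 825
  albino: 1100 × 1/4 = 275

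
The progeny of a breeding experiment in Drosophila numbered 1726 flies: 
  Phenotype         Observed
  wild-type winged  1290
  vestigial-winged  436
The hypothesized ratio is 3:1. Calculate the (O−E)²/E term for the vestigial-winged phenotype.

0.047

Expected counts for N = 1726 under a 3:1 ratio (total parts = 4):
  wild-type winged: 1726 × 3/4 = 1294.5
  vestigial-winged: 1726 × 1/4 = 431.5
Contribution of vestigial-winged: (436 − 431.5)² / 431.5 = 0.0469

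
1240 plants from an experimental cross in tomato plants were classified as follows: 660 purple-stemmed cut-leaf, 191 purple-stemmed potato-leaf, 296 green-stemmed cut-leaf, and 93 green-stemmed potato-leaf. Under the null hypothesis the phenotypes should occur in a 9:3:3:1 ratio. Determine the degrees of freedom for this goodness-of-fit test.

A goodness-of-fit test with 4 phenotype classes has df = 4 − 1 = 3.

3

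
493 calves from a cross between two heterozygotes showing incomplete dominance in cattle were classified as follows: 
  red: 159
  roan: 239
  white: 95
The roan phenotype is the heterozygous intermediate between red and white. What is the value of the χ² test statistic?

17.073

With incomplete dominance, a heterozygote × heterozygote cross gives a 1:2:1 phenotypic ratio.
Expected counts for N = 493 under a 1:2:1 ratio (total parts = 4):
  red: 493 × 1/4 = 123.25
  roan: 493 × 2/4 = 246.5
  white: 493 × 1/4 = 123.25
χ² = Σ (O − E)² / E
  red: (159 − 123.25)² / 123.25 = 10.3697
  roan: (239 − 246.5)² / 246.5 = 0.2282
  white: (95 − 123.25)² / 123.25 = 6.4752
χ² = 10.3697 + 0.2282 + 6.4752 = 17.0731 ≈ 17.073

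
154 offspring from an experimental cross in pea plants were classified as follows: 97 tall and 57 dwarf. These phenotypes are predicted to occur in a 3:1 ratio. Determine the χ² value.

11.853

The 3:1 ratio has 4 parts, so with N = 154 the expected counts are:
  tall: 154 × 3/4 = 115.5
  dwarf: 154 × 1/4 = 38.5
χ² = Σ (O − E)² / E
  tall: (97 − 115.5)² / 115.5 = 2.9632
  dwarf: (57 − 38.5)² / 38.5 = 8.8896
χ² = 2.9632 + 8.8896 = 11.8528 ≈ 11.853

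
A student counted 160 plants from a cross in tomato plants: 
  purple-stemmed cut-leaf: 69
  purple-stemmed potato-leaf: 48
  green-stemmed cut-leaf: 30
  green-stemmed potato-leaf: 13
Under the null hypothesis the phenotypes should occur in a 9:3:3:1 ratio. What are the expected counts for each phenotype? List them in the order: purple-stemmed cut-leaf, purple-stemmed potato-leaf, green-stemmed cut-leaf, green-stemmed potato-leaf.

Under the 9:3:3:1 hypothesis (Σ ratio = 16, N = 160):
  purple-stemmed cut-leaf: 160 × 9/16 = 90
  purple-stemmed potato-leaf: 160 × 3/16 = 30
  green-stemmed cut-leaf: 160 × 3/16 = 30
  green-stemmed potato-leaf: 160 × 1/16 = 10

90, 30, 30, 10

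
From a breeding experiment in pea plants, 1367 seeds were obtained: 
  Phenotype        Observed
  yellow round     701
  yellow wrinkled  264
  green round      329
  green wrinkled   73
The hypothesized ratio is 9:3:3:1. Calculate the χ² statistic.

28.657

Under the 9:3:3:1 hypothesis (Σ ratio = 16, N = 1367):
  yellow round: 1367 × 9/16 = 768.9375
  yellow wrinkled: 1367 × 3/16 = 256.3125
  green round: 1367 × 3/16 = 256.3125
  green wrinkled: 1367 × 1/16 = 85.4375
χ² = Σ (O − E)² / E
  yellow round: (701 − 768.9375)² / 768.9375 = 6.0024
  yellow wrinkled: (264 − 256.3125)² / 256.3125 = 0.2306
  green round: (329 − 256.3125)² / 256.3125 = 20.6134
  green wrinkled: (73 − 85.4375)² / 85.4375 = 1.8106
χ² = 6.0024 + 0.2306 + 20.6134 + 1.8106 = 28.657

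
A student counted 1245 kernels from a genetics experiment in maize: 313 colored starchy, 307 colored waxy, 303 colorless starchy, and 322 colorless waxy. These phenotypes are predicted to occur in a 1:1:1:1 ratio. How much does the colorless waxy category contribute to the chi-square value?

Total ratio parts = 4. Expected numbers out of 1245:
  colored starchy: 1245 × 1/4 = 311.25
  colored waxy: 1245 × 1/4 = 311.25
  colorless starchy: 1245 × 1/4 = 311.25
  colorless waxy: 1245 × 1/4 = 311.25
Contribution of colorless waxy: (322 − 311.25)² / 311.25 = 0.3713

0.371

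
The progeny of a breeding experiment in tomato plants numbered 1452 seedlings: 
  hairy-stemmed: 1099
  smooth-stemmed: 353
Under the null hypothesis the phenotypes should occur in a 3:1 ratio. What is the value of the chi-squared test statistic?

0.367

Expected counts for N = 1452 under a 3:1 ratio (total parts = 4):
  hairy-stemmed: 1452 × 3/4 = 1089
  smooth-stemmed: 1452 × 1/4 = 363
χ² = Σ (O − E)² / E
  hairy-stemmed: (1099 − 1089)² / 1089 = 0.0918
  smooth-stemmed: (353 − 363)² / 363 = 0.2755
χ² = 0.0918 + 0.2755 = 0.3673 ≈ 0.367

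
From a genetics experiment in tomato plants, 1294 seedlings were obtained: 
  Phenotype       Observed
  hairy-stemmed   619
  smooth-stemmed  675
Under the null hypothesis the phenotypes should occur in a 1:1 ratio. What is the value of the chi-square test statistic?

The 1:1 ratio has 2 parts, so with N = 1294 the expected counts are:
  hairy-stemmed: 1294 × 1/2 = 647
  smooth-stemmed: 1294 × 1/2 = 647
χ² = Σ (O − E)² / E
  hairy-stemmed: (619 − 647)² / 647 = 1.2117
  smooth-stemmed: (675 − 647)² / 647 = 1.2117
χ² = 1.2117 + 1.2117 = 2.4234 ≈ 2.423

2.423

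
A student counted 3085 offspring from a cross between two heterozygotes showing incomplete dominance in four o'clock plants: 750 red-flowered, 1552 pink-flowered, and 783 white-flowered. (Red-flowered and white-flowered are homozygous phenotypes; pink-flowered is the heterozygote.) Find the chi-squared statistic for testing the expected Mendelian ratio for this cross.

0.823

With incomplete dominance, a heterozygote × heterozygote cross gives a 1:2:1 phenotypic ratio.
Total ratio parts = 4. Expected numbers out of 3085:
  red-flowered: 3085 × 1/4 = 771.25
  pink-flowered: 3085 × 2/4 = 1542.5
  white-flowered: 3085 × 1/4 = 771.25
χ² = Σ (O − E)² / E
  red-flowered: (750 − 771.25)² / 771.25 = 0.5855
  pink-flowered: (1552 − 1542.5)² / 1542.5 = 0.0585
  white-flowered: (783 − 771.25)² / 771.25 = 0.1790
χ² = 0.5855 + 0.0585 + 0.1790 = 0.823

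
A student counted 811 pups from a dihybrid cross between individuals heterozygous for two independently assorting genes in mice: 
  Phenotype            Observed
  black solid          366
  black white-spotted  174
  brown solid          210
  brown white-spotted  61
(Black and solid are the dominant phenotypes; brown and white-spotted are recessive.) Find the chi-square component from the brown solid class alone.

A dihybrid F₂ with independent assortment and complete dominance at both loci gives a 9:3:3:1 phenotypic ratio.
Total ratio parts = 16. Expected numbers out of 811:
  black solid: 811 × 9/16 = 456.1875
  black white-spotted: 811 × 3/16 = 152.0625
  brown solid: 811 × 3/16 = 152.0625
  brown white-spotted: 811 × 1/16 = 50.6875
Contribution of brown solid: (210 − 152.0625)² / 152.0625 = 22.0748

22.075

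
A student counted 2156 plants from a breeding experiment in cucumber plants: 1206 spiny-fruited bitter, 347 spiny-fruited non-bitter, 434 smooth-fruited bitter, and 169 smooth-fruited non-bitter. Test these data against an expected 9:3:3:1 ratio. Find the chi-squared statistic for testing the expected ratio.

19.040

Under the 9:3:3:1 hypothesis (Σ ratio = 16, N = 2156):
  spiny-fruited bitter: 2156 × 9/16 = 1212.75
  spiny-fruited non-bitter: 2156 × 3/16 = 404.25
  smooth-fruited bitter: 2156 × 3/16 = 404.25
  smooth-fruited non-bitter: 2156 × 1/16 = 134.75
χ² = Σ (O − E)² / E
  spiny-fruited bitter: (1206 − 1212.75)² / 1212.75 = 0.0376
  spiny-fruited non-bitter: (347 − 404.25)² / 404.25 = 8.1078
  smooth-fruited bitter: (434 − 404.25)² / 404.25 = 2.1894
  smooth-fruited non-bitter: (169 − 134.75)² / 134.75 = 8.7055
χ² = 0.0376 + 8.1078 + 2.1894 + 8.7055 = 19.0403 ≈ 19.040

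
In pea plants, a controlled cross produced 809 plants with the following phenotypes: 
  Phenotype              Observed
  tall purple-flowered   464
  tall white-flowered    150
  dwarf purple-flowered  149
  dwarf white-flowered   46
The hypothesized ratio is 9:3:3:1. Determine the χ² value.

Under the 9:3:3:1 hypothesis (Σ ratio = 16, N = 809):
  tall purple-flowered: 809 × 9/16 = 455.0625
  tall white-flowered: 809 × 3/16 = 151.6875
  dwarf purple-flowered: 809 × 3/16 = 151.6875
  dwarf white-flowered: 809 × 1/16 = 50.5625
χ² = Σ (O − E)² / E
  tall purple-flowered: (464 − 455.0625)² / 455.0625 = 0.1755
  tall white-flowered: (150 − 151.6875)² / 151.6875 = 0.0188
  dwarf purple-flowered: (149 − 151.6875)² / 151.6875 = 0.0476
  dwarf white-flowered: (46 − 50.5625)² / 50.5625 = 0.4117
χ² = 0.1755 + 0.0188 + 0.0476 + 0.4117 = 0.6536 ≈ 0.654

0.654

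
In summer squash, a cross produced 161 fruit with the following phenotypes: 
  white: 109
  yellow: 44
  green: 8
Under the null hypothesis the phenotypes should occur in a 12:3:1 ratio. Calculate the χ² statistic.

7.886

Total ratio parts = 16. Expected numbers out of 161:
  white: 161 × 12/16 = 120.75
  yellow: 161 × 3/16 = 30.1875
  green: 161 × 1/16 = 10.0625
χ² = Σ (O − E)² / E
  white: (109 − 120.75)² / 120.75 = 1.1434
  yellow: (44 − 30.1875)² / 30.1875 = 6.3200
  green: (8 − 10.0625)² / 10.0625 = 0.4227
χ² = 1.1434 + 6.3200 + 0.4227 = 7.8861 ≈ 7.886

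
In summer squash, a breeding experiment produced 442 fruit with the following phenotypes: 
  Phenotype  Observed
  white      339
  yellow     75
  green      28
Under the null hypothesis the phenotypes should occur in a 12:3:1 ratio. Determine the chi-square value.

Expected counts for N = 442 under a 12:3:1 ratio (total parts = 16):
  white: 442 × 12/16 = 331.5
  yellow: 442 × 3/16 = 82.875
  green: 442 × 1/16 = 27.625
χ² = Σ (O − E)² / E
  white: (339 − 331.5)² / 331.5 = 0.1697
  yellow: (75 − 82.875)² / 82.875 = 0.7483
  green: (28 − 27.625)² / 27.625 = 0.0051
χ² = 0.1697 + 0.7483 + 0.0051 = 0.9231 ≈ 0.923

0.923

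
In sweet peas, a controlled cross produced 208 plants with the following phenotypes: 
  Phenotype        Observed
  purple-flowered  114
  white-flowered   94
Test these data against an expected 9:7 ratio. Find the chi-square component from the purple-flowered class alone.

0.077

Under the 9:7 hypothesis (Σ ratio = 16, N = 208):
  purple-flowered: 208 × 9/16 = 117
  white-flowered: 208 × 7/16 = 91
Contribution of purple-flowered: (114 − 117)² / 117 = 0.0769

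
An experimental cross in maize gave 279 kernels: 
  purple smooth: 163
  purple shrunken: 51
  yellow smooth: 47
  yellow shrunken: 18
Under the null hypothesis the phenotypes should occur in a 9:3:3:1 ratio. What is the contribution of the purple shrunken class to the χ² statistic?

The 9:3:3:1 ratio has 16 parts, so with N = 279 the expected counts are:
  purple smooth: 279 × 9/16 = 156.9375
  purple shrunken: 279 × 3/16 = 52.3125
  yellow smooth: 279 × 3/16 = 52.3125
  yellow shrunken: 279 × 1/16 = 17.4375
Contribution of purple shrunken: (51 − 52.3125)² / 52.3125 = 0.0329

0.033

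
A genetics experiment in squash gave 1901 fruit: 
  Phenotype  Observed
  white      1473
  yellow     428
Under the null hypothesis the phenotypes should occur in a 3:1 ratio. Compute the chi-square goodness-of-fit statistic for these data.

Under the 3:1 hypothesis (Σ ratio = 4, N = 1901):
  white: 1901 × 3/4 = 1425.75
  yellow: 1901 × 1/4 = 475.25
χ² = Σ (O − E)² / E
  white: (1473 − 1425.75)² / 1425.75 = 1.5659
  yellow: (428 − 475.25)² / 475.25 = 4.6977
χ² = 1.5659 + 4.6977 = 6.2636 ≈ 6.264

6.264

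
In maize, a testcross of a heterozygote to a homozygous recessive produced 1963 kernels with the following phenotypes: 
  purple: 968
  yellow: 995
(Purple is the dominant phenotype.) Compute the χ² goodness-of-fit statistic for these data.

0.371

A testcross of a heterozygote (Aa × aa) gives a 1:1 phenotypic ratio.
Under the 1:1 hypothesis (Σ ratio = 2, N = 1963):
  purple: 1963 × 1/2 = 981.5
  yellow: 1963 × 1/2 = 981.5
χ² = Σ (O − E)² / E
  purple: (968 − 981.5)² / 981.5 = 0.1857
  yellow: (995 − 981.5)² / 981.5 = 0.1857
χ² = 0.1857 + 0.1857 = 0.3714 ≈ 0.371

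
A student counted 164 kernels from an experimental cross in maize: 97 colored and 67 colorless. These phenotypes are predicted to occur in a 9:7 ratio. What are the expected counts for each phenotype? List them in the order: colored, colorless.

92.25, 71.75

Expected counts for N = 164 under a 9:7 ratio (total parts = 16):
  colored: 164 × 9/16 = 92.25
  colorless: 164 × 7/16 = 71.75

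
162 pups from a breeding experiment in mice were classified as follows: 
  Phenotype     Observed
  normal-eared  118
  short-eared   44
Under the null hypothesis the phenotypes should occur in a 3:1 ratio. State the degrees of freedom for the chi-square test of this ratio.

1

A goodness-of-fit test with 2 phenotype classes has df = 2 − 1 = 1.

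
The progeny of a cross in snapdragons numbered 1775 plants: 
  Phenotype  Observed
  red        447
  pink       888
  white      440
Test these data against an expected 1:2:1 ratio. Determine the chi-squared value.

Under the 1:2:1 hypothesis (Σ ratio = 4, N = 1775):
  red: 1775 × 1/4 = 443.75
  pink: 1775 × 2/4 = 887.5
  white: 1775 × 1/4 = 443.75
χ² = Σ (O − E)² / E
  red: (447 − 443.75)² / 443.75 = 0.0238
  pink: (888 − 887.5)² / 887.5 = 0.0003
  white: (440 − 443.75)² / 443.75 = 0.0317
χ² = 0.0238 + 0.0003 + 0.0317 = 0.0558 ≈ 0.056

0.056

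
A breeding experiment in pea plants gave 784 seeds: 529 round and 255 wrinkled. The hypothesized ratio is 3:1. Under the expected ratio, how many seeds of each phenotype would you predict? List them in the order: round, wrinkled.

588, 196

The 3:1 ratio has 4 parts, so with N = 784 the expected counts are:
  round: 784 × 3/4 = 588
  wrinkled: 784 × 1/4 = 196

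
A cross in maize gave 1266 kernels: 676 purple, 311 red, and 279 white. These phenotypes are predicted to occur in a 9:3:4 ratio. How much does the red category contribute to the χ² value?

22.836

Under the 9:3:4 hypothesis (Σ ratio = 16, N = 1266):
  purple: 1266 × 9/16 = 712.125
  red: 1266 × 3/16 = 237.375
  white: 1266 × 4/16 = 316.5
Contribution of red: (311 − 237.375)² / 237.375 = 22.8358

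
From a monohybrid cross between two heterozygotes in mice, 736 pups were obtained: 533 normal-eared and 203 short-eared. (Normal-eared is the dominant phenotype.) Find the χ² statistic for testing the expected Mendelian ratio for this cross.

2.616

For a monohybrid cross between heterozygotes with complete dominance, the expected phenotypic ratio is 3:1.
Expected counts for N = 736 under a 3:1 ratio (total parts = 4):
  normal-eared: 736 × 3/4 = 552
  short-eared: 736 × 1/4 = 184
χ² = Σ (O − E)² / E
  normal-eared: (533 − 552)² / 552 = 0.6540
  short-eared: (203 − 184)² / 184 = 1.9620
χ² = 0.6540 + 1.9620 = 2.616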